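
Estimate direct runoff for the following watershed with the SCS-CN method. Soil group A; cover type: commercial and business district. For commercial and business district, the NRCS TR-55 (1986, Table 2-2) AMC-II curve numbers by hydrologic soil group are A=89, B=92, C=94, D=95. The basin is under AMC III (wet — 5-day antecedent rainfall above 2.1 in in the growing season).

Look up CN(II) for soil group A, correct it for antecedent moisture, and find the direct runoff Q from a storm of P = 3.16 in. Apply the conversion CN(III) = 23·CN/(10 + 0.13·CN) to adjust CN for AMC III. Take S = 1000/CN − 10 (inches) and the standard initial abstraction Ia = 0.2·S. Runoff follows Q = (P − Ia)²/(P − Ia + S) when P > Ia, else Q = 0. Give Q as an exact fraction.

NRCS table: commercial and business district, soil group A → CN(II) = 89
CN(III) from CN(II)=89: (23·89)/(10 + 0.13·89) = 204700/2157 ≈ 94.900
S = 1000/(204700/2157) − 10 = 1100/2047 in ≈ 0.537 in
Ia = 0.2·(1100/2047) = 220/2047 in ≈ 0.107 in
Excess rainfall: 3.160 − 0.107 = 3.053 in; P > Ia so Q > 0
Q: (156213/51175)² ÷ (183713/51175) = 24402501369/9401512775 in (≈ 2.596 in)

Q = 24402501369/9401512775 in ≈ 2.596 in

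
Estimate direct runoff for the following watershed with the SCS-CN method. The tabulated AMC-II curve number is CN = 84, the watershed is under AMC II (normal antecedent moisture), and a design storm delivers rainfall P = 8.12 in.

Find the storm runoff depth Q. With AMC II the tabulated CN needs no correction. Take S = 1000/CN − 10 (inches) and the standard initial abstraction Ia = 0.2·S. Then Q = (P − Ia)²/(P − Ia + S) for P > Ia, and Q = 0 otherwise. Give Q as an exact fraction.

Average conditions: CN = 84 (no AMC adjustment).
S = 1000/84 − 10 = 40/21 in ≈ 1.905 in
Initial abstraction Ia = S/5 = (40/21)/5 = 8/21 ≈ 0.381 in
Since P=8.120 > Ia=0.381: effective rainfall P−Ia = 4063/525 in
Q = (4063/525)²/((4063/525) + 40/21) = (16507969/275625)/(5063/525) = 16507969/2658075 in ≈ 6.210 in

Q = 16507969/2658075 in ≈ 6.210 in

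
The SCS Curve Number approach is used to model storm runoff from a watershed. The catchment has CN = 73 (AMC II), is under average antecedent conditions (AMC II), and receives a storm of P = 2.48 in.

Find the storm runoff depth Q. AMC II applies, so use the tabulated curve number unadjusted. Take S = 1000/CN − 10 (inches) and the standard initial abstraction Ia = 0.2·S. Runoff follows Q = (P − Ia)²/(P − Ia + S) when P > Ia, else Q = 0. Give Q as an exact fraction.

Q = 5043488/9057475 in ≈ 0.557 in

CN(II) = 73; AMC II needs no correction.
Retention S: 1000/CN − 10 with CN=73.000 → S = 270/73 ≈ 3.699 in
Ia = 0.2S: 0.2·3.699 = 0.740 in (exactly 54/73)
Since P=2.480 > Ia=0.740: effective rainfall P−Ia = 3176/1825 in
Runoff Q = (P−Ia)²/(P−Ia+S) = (1.740)²/(1.740+3.699) = 5043488/9057475 ≈ 0.557 in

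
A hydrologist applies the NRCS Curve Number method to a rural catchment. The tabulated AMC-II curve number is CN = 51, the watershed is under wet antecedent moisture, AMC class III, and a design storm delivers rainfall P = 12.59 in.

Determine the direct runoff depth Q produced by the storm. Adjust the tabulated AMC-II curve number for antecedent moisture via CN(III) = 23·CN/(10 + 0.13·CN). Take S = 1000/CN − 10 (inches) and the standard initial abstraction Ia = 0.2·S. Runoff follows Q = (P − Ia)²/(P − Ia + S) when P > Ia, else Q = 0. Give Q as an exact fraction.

Q = 1901108743249/219211061100 in ≈ 8.673 in

Wet (AMC III): CN(III) = 23·51/(10 + 0.13·51) = 1173/(1663/100) = 117300/1663 ≈ 70.535
Max retention: S = 1000/(117300/1663) − 10 = 4900/1173 in (≈ 4.177 in)
Ia = 0.2·(4900/1173) = 980/1173 in ≈ 0.835 in
P − Ia = 12.590 − 0.835 = 1378807/117300 ≈ 11.755 in (> 0, runoff occurs)
Q = (1378807/117300)²/((1378807/117300) + 4900/1173) = (1901108743249/13759290000)/(1868807/117300) = 1901108743249/219211061100 in ≈ 8.673 in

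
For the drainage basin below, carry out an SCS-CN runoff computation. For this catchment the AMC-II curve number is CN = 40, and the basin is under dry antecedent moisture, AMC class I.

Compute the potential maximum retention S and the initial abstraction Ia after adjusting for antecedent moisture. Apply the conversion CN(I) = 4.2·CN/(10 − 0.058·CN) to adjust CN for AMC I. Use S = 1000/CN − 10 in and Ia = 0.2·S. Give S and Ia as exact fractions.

Dry (AMC I): CN(I) = 4.2·40/(10 − 0.058·40) = 168/(192/25) = 175/8 ≈ 21.875
Max retention: S = 1000/(175/8) − 10 = 250/7 in (≈ 35.714 in)
Initial abstraction Ia = S/5 = (250/7)/5 = 50/7 ≈ 7.143 in

S = 250/7 in ≈ 35.714 in; Ia = 50/7 in ≈ 7.143 in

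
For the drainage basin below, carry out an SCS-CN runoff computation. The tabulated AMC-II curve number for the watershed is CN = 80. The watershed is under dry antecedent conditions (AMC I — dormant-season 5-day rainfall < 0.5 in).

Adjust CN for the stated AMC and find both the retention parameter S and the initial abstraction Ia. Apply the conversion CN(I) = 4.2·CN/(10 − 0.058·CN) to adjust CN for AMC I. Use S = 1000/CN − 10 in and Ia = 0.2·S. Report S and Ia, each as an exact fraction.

S = 125/21 in ≈ 5.952 in; Ia = 25/21 in ≈ 1.190 in

CN(I) from CN(II)=80: (4.2·80)/(10 − 0.058·80) = 4200/67 ≈ 62.687
S = 1000/(4200/67) − 10 = 125/21 in ≈ 5.952 in
Ia = 0.2S: 0.2·5.952 = 1.190 in (exactly 25/21)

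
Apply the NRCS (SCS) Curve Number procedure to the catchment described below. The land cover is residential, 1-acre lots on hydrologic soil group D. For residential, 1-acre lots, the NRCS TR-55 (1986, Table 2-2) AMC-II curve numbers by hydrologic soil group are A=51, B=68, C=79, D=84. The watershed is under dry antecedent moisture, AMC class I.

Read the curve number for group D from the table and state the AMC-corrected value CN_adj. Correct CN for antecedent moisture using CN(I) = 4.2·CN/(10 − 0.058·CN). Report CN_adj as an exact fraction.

CN_adj = 44100/641 ≈ 68.799

NRCS table: residential, 1-acre lots, soil group D → CN(II) = 84
CN(I) from CN(II)=84: (4.2·84)/(10 − 0.058·84) = 44100/641 ≈ 68.799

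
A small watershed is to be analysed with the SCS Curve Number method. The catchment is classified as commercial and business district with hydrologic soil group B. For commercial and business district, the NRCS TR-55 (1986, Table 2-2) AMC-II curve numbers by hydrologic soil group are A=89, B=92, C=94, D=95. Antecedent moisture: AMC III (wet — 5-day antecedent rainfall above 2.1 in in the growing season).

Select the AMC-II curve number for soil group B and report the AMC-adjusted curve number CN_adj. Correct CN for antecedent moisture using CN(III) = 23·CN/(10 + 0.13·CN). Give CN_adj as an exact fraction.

CN_adj = 52900/549 ≈ 96.357

NRCS table: commercial and business district, soil group B → CN(II) = 92
Wet (AMC III): CN(III) = 23·92/(10 + 0.13·92) = 2116/(549/25) = 52900/549 ≈ 96.357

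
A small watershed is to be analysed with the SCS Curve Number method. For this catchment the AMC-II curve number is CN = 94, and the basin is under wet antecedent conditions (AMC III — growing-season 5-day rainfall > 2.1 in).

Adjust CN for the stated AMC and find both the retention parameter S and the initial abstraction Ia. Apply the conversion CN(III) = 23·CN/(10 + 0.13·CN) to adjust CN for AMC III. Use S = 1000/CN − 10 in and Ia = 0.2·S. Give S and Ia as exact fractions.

Wet (AMC III): CN(III) = 23·94/(10 + 0.13·94) = 2162/(1111/50) = 108100/1111 ≈ 97.300
Retention S: 1000/CN − 10 with CN=97.300 → S = 300/1081 ≈ 0.278 in
Initial abstraction Ia = S/5 = (300/1081)/5 = 60/1081 ≈ 0.056 in

S = 300/1081 in ≈ 0.278 in; Ia = 60/1081 in ≈ 0.056 in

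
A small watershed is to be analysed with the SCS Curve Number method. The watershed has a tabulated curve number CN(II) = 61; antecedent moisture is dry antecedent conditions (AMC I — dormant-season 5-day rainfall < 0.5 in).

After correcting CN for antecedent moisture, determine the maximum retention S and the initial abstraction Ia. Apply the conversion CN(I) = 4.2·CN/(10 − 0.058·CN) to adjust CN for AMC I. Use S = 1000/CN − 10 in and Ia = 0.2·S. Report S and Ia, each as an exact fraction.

CN(I) from CN(II)=61: (4.2·61)/(10 − 0.058·61) = 42700/1077 ≈ 39.647
Retention S: 1000/CN − 10 with CN=39.647 → S = 6500/427 ≈ 15.222 in
Initial abstraction Ia = S/5 = (6500/427)/5 = 1300/427 ≈ 3.044 in

S = 6500/427 in ≈ 15.222 in; Ia = 1300/427 in ≈ 3.044 in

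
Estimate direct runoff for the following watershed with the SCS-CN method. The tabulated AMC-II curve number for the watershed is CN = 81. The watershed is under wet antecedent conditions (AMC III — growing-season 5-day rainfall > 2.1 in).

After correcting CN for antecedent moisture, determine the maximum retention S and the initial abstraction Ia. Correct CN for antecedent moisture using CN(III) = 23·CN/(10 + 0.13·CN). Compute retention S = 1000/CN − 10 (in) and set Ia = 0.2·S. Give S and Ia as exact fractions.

Wet (AMC III): CN(III) = 23·81/(10 + 0.13·81) = 1863/(2053/100) = 186300/2053 ≈ 90.745
S = 1000/(186300/2053) − 10 = 1900/1863 in ≈ 1.020 in
Ia = 0.2·(1900/1863) = 380/1863 in ≈ 0.204 in

S = 1900/1863 in ≈ 1.020 in; Ia = 380/1863 in ≈ 0.204 in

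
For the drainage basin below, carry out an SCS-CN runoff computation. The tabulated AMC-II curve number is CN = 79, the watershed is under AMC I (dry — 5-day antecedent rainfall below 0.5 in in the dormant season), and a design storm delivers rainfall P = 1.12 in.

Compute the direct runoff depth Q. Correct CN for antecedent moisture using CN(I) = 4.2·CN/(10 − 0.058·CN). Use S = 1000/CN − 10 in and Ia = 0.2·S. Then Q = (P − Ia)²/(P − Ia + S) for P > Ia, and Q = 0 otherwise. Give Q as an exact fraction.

CN(I) from CN(II)=79: (4.2·79)/(10 − 0.058·79) = 7900/129 ≈ 61.240
Max retention: S = 1000/(7900/129) − 10 = 500/79 in (≈ 6.329 in)
Ia = 0.2·(500/79) = 100/79 in ≈ 1.266 in
P = 1.120 ≤ Ia = 1.266 in: entire storm abstracted, Q = 0.

Q = 0 in ≈ 0.000 in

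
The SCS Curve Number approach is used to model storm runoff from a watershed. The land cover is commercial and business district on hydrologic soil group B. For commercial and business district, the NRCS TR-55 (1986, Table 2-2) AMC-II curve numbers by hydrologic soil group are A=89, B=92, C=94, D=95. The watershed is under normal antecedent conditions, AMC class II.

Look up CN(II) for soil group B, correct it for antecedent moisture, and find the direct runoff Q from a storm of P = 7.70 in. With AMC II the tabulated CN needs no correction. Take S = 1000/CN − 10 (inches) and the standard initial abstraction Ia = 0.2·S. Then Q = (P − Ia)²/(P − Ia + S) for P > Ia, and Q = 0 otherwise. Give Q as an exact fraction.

Q = 2996361/444130 in ≈ 6.747 in

NRCS table: commercial and business district, soil group B → CN(II) = 92
Average conditions: CN = 92 (no AMC adjustment).
Retention S: 1000/CN − 10 with CN=92.000 → S = 20/23 ≈ 0.870 in
Initial abstraction Ia = S/5 = (20/23)/5 = 4/23 ≈ 0.174 in
Excess rainfall: 7.700 − 0.174 = 7.526 in; P > Ia so Q > 0
Runoff Q = (P−Ia)²/(P−Ia+S) = (7.526)²/(7.526+0.870) = 2996361/444130 ≈ 6.747 in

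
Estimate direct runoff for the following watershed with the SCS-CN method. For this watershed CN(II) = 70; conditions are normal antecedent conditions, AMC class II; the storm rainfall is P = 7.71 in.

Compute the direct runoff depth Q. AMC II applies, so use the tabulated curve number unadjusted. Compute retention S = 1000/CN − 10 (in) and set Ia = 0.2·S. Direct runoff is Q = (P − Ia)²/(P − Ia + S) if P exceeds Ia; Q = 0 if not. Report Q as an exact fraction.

Q = 7670403/1819300 in ≈ 4.216 in

CN(II) = 70; AMC II needs no correction.
Retention S: 1000/CN − 10 with CN=70.000 → S = 30/7 ≈ 4.286 in
Initial abstraction Ia = S/5 = (30/7)/5 = 6/7 ≈ 0.857 in
P − Ia = 7.710 − 0.857 = 4797/700 ≈ 6.853 in (> 0, runoff occurs)
Q: (4797/700)² ÷ (7797/700) = 7670403/1819300 in (≈ 4.216 in)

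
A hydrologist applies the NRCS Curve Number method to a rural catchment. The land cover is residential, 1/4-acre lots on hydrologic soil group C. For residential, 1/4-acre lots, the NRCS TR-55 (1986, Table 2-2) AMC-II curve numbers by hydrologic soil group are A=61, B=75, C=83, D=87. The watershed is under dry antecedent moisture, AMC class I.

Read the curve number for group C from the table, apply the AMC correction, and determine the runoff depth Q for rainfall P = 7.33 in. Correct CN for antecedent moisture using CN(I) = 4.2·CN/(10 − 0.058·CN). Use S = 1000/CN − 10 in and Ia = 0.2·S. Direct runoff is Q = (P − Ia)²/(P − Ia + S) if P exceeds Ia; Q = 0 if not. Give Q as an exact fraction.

NRCS table: residential, 1/4-acre lots, soil group C → CN(II) = 83
Dry (AMC I): CN(I) = 4.2·83/(10 − 0.058·83) = (1743/5)/(2593/500) = 174300/2593 ≈ 67.219
Retention S: 1000/CN − 10 with CN=67.219 → S = 8500/1743 ≈ 4.877 in
Initial abstraction Ia = S/5 = (8500/1743)/5 = 1700/1743 ≈ 0.975 in
Since P=7.330 > Ia=0.975: effective rainfall P−Ia = 1107619/174300 in
Q = (1107619/174300)²/((1107619/174300) + 8500/1743) = (1226819849161/30380490000)/(1957619/174300) = 1226819849161/341212991700 in ≈ 3.595 in

Q = 1226819849161/341212991700 in ≈ 3.595 in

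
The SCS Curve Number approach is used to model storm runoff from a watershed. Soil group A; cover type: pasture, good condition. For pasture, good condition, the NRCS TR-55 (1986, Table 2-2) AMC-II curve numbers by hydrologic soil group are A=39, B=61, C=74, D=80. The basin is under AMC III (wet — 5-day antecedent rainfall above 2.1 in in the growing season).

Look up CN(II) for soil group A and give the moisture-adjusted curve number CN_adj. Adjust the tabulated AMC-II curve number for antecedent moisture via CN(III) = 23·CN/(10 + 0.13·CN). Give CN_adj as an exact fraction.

NRCS table: pasture, good condition, soil group A → CN(II) = 39
Wet (AMC III): CN(III) = 23·39/(10 + 0.13·39) = 897/(1507/100) = 89700/1507 ≈ 59.522

CN_adj = 89700/1507 ≈ 59.522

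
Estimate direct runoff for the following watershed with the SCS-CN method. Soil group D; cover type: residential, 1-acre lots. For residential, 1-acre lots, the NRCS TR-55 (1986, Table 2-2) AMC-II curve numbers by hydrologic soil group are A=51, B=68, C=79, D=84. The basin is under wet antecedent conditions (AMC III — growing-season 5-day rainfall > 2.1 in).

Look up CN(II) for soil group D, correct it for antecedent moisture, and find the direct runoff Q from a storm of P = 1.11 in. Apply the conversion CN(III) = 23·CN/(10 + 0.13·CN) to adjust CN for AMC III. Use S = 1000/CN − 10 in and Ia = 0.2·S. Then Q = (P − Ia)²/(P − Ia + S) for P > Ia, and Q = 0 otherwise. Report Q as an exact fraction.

NRCS table: residential, 1-acre lots, soil group D → CN(II) = 84
CN(III) from CN(II)=84: (23·84)/(10 + 0.13·84) = 48300/523 ≈ 92.352
Max retention: S = 1000/(48300/523) − 10 = 400/483 in (≈ 0.828 in)
Initial abstraction Ia = S/5 = (400/483)/5 = 80/483 ≈ 0.166 in
Since P=1.110 > Ia=0.166: effective rainfall P−Ia = 45613/48300 in
Q: (45613/48300)² ÷ (85613/48300) = 2080545769/4135107900 in (≈ 0.503 in)

Q = 2080545769/4135107900 in ≈ 0.503 in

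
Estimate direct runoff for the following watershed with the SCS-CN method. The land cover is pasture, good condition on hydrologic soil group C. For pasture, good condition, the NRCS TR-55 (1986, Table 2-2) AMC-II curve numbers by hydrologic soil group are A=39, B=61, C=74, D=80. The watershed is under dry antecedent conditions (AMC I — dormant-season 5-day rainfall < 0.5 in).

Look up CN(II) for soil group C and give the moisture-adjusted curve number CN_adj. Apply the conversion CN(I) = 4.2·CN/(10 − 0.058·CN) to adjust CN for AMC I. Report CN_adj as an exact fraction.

CN_adj = 77700/1427 ≈ 54.450

NRCS table: pasture, good condition, soil group C → CN(II) = 74
Dry (AMC I): CN(I) = 4.2·74/(10 − 0.058·74) = (1554/5)/(1427/250) = 77700/1427 ≈ 54.450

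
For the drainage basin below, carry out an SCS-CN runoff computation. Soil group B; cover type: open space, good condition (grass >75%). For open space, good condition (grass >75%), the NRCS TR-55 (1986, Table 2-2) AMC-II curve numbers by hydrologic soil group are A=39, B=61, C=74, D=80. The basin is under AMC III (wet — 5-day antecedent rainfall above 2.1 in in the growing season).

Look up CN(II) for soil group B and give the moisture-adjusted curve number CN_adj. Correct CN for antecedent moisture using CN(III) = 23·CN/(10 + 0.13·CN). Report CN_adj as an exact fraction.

NRCS table: open space, good condition (grass >75%), soil group B → CN(II) = 61
Wet (AMC III): CN(III) = 23·61/(10 + 0.13·61) = 1403/(1793/100) = 140300/1793 ≈ 78.249

CN_adj = 140300/1793 ≈ 78.249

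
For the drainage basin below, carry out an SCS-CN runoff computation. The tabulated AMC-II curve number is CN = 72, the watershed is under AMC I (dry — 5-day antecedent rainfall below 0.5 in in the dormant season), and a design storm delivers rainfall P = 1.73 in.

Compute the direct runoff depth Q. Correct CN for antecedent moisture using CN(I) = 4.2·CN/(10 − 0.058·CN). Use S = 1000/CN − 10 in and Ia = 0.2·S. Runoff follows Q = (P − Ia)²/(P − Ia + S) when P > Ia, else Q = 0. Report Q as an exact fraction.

Q = 0 in ≈ 0.000 in

CN(I) from CN(II)=72: (4.2·72)/(10 − 0.058·72) = 675/13 ≈ 51.923
Retention S: 1000/CN − 10 with CN=51.923 → S = 250/27 ≈ 9.259 in
Ia = 0.2·(250/27) = 50/27 in ≈ 1.852 in
P = 1.730 ≤ Ia = 1.852 in: entire storm abstracted, Q = 0.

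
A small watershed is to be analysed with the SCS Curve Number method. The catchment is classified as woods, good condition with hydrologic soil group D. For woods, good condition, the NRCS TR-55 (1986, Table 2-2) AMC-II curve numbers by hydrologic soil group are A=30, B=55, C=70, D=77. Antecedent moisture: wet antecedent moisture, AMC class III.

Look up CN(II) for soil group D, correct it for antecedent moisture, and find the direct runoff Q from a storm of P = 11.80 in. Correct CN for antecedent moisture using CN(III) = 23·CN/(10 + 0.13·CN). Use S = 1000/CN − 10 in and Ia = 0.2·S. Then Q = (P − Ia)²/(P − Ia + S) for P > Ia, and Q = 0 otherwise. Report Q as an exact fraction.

NRCS table: woods, good condition, soil group D → CN(II) = 77
Wet (AMC III): CN(III) = 23·77/(10 + 0.13·77) = 1771/(2001/100) = 7700/87 ≈ 88.506
Max retention: S = 1000/(7700/87) − 10 = 100/77 in (≈ 1.299 in)
Ia = 0.2·(100/77) = 20/77 in ≈ 0.260 in
Excess rainfall: 11.800 − 0.260 = 11.540 in; P > Ia so Q > 0
Q = (4443/385)²/((4443/385) + 100/77) = (19740249/148225)/(4943/385) = 19740249/1903055 in ≈ 10.373 in

Q = 19740249/1903055 in ≈ 10.373 in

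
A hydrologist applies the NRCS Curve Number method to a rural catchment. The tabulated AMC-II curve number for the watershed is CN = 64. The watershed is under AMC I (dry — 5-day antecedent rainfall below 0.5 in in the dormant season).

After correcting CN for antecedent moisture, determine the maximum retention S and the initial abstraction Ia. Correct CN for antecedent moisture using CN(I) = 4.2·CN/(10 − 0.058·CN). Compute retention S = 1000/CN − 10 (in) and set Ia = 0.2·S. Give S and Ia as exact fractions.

S = 375/28 in ≈ 13.393 in; Ia = 75/28 in ≈ 2.679 in

CN(I) from CN(II)=64: (4.2·64)/(10 − 0.058·64) = 5600/131 ≈ 42.748
Retention S: 1000/CN − 10 with CN=42.748 → S = 375/28 ≈ 13.393 in
Ia = 0.2·(375/28) = 75/28 in ≈ 2.679 in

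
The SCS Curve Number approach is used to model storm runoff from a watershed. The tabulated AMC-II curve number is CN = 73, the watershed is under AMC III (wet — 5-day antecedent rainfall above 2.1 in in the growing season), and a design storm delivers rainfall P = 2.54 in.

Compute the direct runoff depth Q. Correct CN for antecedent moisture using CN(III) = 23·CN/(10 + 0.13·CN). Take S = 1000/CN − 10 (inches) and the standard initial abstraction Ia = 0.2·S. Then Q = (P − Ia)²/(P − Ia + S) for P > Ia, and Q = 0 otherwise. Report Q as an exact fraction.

CN(III) from CN(II)=73: (23·73)/(10 + 0.13·73) = 167900/1949 ≈ 86.147
Max retention: S = 1000/(167900/1949) − 10 = 2700/1679 in (≈ 1.608 in)
Ia = 0.2S: 0.2·1.608 = 0.322 in (exactly 540/1679)
Since P=2.540 > Ia=0.322: effective rainfall P−Ia = 186233/83950 in
Runoff Q = (P−Ia)²/(P−Ia+S) = (2.218)²/(2.218+1.608) = 34682730289/26967510350 ≈ 1.286 in

Q = 34682730289/26967510350 in ≈ 1.286 in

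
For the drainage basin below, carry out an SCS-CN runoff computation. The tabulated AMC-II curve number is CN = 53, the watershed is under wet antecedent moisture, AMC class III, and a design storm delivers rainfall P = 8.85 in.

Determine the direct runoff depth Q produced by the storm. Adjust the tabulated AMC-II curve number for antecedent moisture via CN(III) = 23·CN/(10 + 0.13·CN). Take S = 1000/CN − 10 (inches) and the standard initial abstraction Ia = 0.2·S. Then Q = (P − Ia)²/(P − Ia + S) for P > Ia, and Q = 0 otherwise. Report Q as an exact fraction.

Q = 38794423369/7093677940 in ≈ 5.469 in

Adjust CN=53 to AMC III: 23·53/(10 + 0.13·53) → 1219 ÷ (1689/100) = 121900/1689 ≈ 72.173
Retention S: 1000/CN − 10 with CN=72.173 → S = 4700/1219 ≈ 3.856 in
Ia = 0.2·(4700/1219) = 940/1219 in ≈ 0.771 in
Excess rainfall: 8.850 − 0.771 = 8.079 in; P > Ia so Q > 0
Q = (196963/24380)²/((196963/24380) + 4700/1219) = (38794423369/594384400)/(290963/24380) = 38794423369/7093677940 in ≈ 5.469 in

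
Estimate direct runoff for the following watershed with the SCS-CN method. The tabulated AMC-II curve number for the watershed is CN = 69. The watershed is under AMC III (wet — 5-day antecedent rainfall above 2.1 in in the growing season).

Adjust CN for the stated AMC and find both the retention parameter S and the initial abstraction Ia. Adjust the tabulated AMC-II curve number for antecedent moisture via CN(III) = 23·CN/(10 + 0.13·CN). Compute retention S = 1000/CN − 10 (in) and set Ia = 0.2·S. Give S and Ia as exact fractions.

Adjust CN=69 to AMC III: 23·69/(10 + 0.13·69) → 1587 ÷ (1897/100) = 158700/1897 ≈ 83.658
Retention S: 1000/CN − 10 with CN=83.658 → S = 3100/1587 ≈ 1.953 in
Ia = 0.2S: 0.2·1.953 = 0.391 in (exactly 620/1587)

S = 3100/1587 in ≈ 1.953 in; Ia = 620/1587 in ≈ 0.391 in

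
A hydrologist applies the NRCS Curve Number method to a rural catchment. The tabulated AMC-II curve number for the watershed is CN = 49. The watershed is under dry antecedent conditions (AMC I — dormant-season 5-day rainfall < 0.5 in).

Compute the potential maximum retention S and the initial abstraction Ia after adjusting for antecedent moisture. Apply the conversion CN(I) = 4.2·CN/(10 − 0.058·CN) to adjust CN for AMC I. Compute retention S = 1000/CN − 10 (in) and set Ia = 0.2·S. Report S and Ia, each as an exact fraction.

S = 8500/343 in ≈ 24.781 in; Ia = 1700/343 in ≈ 4.956 in

Adjust CN=49 to AMC I: 4.2·49/(10 − 0.058·49) → (1029/5) ÷ (3579/500) = 34300/1193 ≈ 28.751
Max retention: S = 1000/(34300/1193) − 10 = 8500/343 in (≈ 24.781 in)
Ia = 0.2S: 0.2·24.781 = 4.956 in (exactly 1700/343)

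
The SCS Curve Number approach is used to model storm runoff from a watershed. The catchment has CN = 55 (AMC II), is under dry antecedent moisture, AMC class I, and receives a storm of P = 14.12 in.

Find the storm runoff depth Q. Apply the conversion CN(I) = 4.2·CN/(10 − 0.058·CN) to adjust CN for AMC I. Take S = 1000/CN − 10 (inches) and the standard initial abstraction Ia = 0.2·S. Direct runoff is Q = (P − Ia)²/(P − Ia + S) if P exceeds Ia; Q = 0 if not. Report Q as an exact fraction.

Q = 387341761/110073425 in ≈ 3.519 in

Dry (AMC I): CN(I) = 4.2·55/(10 − 0.058·55) = 231/(681/100) = 7700/227 ≈ 33.921
Max retention: S = 1000/(7700/227) − 10 = 1500/77 in (≈ 19.481 in)
Initial abstraction Ia = S/5 = (1500/77)/5 = 300/77 ≈ 3.896 in
P − Ia = 14.120 − 3.896 = 19681/1925 ≈ 10.224 in (> 0, runoff occurs)
Runoff Q = (P−Ia)²/(P−Ia+S) = (10.224)²/(10.224+19.481) = 387341761/110073425 ≈ 3.519 in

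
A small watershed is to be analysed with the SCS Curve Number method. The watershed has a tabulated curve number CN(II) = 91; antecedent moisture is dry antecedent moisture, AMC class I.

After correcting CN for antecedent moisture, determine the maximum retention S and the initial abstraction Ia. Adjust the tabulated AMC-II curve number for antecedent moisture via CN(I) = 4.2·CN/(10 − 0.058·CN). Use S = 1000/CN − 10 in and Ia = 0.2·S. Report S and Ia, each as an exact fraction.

Dry (AMC I): CN(I) = 4.2·91/(10 − 0.058·91) = (1911/5)/(2361/500) = 63700/787 ≈ 80.940
Retention S: 1000/CN − 10 with CN=80.940 → S = 1500/637 ≈ 2.355 in
Ia = 0.2·(1500/637) = 300/637 in ≈ 0.471 in

S = 1500/637 in ≈ 2.355 in; Ia = 300/637 in ≈ 0.471 in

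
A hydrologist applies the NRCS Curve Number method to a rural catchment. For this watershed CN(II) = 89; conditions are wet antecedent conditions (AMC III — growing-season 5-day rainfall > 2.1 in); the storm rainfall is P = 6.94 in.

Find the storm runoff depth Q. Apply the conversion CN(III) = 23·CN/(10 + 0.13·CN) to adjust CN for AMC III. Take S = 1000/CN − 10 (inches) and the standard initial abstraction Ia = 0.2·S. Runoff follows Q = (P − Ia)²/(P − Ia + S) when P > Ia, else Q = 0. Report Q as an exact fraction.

Q = 489033077481/77203526150 in ≈ 6.334 in

Wet (AMC III): CN(III) = 23·89/(10 + 0.13·89) = 2047/(2157/100) = 204700/2157 ≈ 94.900
Retention S: 1000/CN − 10 with CN=94.900 → S = 1100/2047 ≈ 0.537 in
Initial abstraction Ia = S/5 = (1100/2047)/5 = 220/2047 ≈ 0.107 in
P − Ia = 6.940 − 0.107 = 699309/102350 ≈ 6.833 in (> 0, runoff occurs)
Q: (699309/102350)² ÷ (754309/102350) = 489033077481/77203526150 in (≈ 6.334 in)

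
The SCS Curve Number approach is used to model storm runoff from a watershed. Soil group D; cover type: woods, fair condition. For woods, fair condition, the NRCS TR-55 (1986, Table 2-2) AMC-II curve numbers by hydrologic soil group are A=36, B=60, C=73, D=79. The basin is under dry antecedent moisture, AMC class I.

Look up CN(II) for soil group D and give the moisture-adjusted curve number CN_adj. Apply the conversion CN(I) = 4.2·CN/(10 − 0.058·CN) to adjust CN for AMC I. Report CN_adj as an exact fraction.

NRCS table: woods, fair condition, soil group D → CN(II) = 79
CN(I) from CN(II)=79: (4.2·79)/(10 − 0.058·79) = 7900/129 ≈ 61.240

CN_adj = 7900/129 ≈ 61.240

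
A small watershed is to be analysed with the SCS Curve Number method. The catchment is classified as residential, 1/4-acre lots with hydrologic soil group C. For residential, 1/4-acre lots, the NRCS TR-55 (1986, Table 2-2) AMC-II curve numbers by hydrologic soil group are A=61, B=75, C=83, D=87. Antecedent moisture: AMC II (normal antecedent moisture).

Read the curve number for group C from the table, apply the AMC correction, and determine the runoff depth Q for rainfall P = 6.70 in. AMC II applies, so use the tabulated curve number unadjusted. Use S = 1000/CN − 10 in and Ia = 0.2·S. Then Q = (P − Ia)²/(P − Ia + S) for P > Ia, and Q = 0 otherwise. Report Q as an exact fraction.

Q = 27258841/5744430 in ≈ 4.745 in

NRCS table: residential, 1/4-acre lots, soil group C → CN(II) = 83
CN(II) = 83; AMC II needs no correction.
S = 1000/83 − 10 = 170/83 in ≈ 2.048 in
Ia = 0.2S: 0.2·2.048 = 0.410 in (exactly 34/83)
Since P=6.700 > Ia=0.410: effective rainfall P−Ia = 5221/830 in
Runoff Q = (P−Ia)²/(P−Ia+S) = (6.290)²/(6.290+2.048) = 27258841/5744430 ≈ 4.745 in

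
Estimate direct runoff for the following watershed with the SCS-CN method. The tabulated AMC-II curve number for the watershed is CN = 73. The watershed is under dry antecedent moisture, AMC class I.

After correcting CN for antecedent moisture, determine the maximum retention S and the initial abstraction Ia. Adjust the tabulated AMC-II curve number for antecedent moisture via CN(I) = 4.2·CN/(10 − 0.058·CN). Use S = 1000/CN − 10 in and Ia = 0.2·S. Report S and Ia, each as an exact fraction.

S = 4500/511 in ≈ 8.806 in; Ia = 900/511 in ≈ 1.761 in

Dry (AMC I): CN(I) = 4.2·73/(10 − 0.058·73) = (1533/5)/(2883/500) = 51100/961 ≈ 53.174
S = 1000/(51100/961) − 10 = 4500/511 in ≈ 8.806 in
Ia = 0.2·(4500/511) = 900/511 in ≈ 1.761 in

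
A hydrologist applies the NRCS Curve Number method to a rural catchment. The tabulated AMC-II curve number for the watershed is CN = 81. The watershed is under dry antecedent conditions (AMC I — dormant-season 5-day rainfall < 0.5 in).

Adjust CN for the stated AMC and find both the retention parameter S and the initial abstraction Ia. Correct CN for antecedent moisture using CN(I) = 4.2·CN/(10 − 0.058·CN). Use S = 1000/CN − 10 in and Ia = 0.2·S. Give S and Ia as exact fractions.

CN(I) from CN(II)=81: (4.2·81)/(10 − 0.058·81) = 170100/2651 ≈ 64.164
Max retention: S = 1000/(170100/2651) − 10 = 9500/1701 in (≈ 5.585 in)
Ia = 0.2S: 0.2·5.585 = 1.117 in (exactly 1900/1701)

S = 9500/1701 in ≈ 5.585 in; Ia = 1900/1701 in ≈ 1.117 in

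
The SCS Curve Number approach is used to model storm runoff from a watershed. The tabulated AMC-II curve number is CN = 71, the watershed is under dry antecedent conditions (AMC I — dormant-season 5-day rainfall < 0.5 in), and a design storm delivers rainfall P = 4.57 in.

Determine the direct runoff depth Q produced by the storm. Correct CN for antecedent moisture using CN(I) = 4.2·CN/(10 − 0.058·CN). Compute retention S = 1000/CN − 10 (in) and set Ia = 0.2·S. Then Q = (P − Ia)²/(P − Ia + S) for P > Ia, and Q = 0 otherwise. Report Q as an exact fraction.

Adjust CN=71 to AMC I: 4.2·71/(10 − 0.058·71) → (1491/5) ÷ (2941/500) = 149100/2941 ≈ 50.697
S = 1000/(149100/2941) − 10 = 14500/1491 in ≈ 9.725 in
Ia = 0.2·(14500/1491) = 2900/1491 in ≈ 1.945 in
Since P=4.570 > Ia=1.945: effective rainfall P−Ia = 391387/149100 in
Runoff Q = (P−Ia)²/(P−Ia+S) = (2.625)²/(2.625+9.725) = 153183783769/274550801700 ≈ 0.558 in

Q = 153183783769/274550801700 in ≈ 0.558 in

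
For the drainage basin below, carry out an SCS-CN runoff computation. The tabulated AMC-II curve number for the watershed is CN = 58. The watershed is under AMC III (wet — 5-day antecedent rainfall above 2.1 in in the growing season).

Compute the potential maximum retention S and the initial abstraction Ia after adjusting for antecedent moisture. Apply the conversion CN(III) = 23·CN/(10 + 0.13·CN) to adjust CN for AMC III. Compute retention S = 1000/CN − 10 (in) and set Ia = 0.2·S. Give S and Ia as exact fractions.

Wet (AMC III): CN(III) = 23·58/(10 + 0.13·58) = 1334/(877/50) = 66700/877 ≈ 76.055
Max retention: S = 1000/(66700/877) − 10 = 2100/667 in (≈ 3.148 in)
Ia = 0.2·(2100/667) = 420/667 in ≈ 0.630 in

S = 2100/667 in ≈ 3.148 in; Ia = 420/667 in ≈ 0.630 in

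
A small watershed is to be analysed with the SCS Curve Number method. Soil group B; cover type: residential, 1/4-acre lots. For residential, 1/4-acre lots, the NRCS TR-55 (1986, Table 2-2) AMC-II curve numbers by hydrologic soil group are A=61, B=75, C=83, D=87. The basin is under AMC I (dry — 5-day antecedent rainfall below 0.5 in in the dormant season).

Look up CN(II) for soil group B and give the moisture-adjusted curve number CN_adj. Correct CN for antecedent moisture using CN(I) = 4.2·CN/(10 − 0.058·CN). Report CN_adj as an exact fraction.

NRCS table: residential, 1/4-acre lots, soil group B → CN(II) = 75
Adjust CN=75 to AMC I: 4.2·75/(10 − 0.058·75) → 315 ÷ (113/20) = 6300/113 ≈ 55.752

CN_adj = 6300/113 ≈ 55.752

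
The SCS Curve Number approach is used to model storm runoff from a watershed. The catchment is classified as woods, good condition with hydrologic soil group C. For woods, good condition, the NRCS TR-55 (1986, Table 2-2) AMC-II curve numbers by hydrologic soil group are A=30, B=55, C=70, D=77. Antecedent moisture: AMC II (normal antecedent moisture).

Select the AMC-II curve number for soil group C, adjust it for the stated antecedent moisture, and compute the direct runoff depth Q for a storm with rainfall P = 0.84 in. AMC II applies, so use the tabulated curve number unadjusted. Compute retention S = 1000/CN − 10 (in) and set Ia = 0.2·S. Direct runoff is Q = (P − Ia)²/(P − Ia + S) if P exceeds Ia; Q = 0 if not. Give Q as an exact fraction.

NRCS table: woods, good condition, soil group C → CN(II) = 70
CN(II) = 70; AMC II needs no correction.
S = 1000/70 − 10 = 30/7 in ≈ 4.286 in
Ia = 0.2·(30/7) = 6/7 in ≈ 0.857 in
P = 0.840 ≤ Ia = 0.857 in: entire storm abstracted, Q = 0.

Q = 0 in ≈ 0.000 in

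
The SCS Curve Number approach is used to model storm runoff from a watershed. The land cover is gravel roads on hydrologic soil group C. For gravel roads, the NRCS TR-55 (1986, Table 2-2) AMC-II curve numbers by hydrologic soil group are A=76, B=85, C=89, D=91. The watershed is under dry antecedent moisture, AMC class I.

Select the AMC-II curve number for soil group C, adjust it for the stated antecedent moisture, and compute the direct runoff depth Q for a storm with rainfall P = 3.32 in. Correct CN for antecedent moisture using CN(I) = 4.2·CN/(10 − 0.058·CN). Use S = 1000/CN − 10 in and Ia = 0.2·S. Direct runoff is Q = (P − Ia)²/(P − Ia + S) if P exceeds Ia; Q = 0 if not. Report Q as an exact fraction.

Q = 16288651129/12388059075 in ≈ 1.315 in

NRCS table: gravel roads, soil group C → CN(II) = 89
CN(I) from CN(II)=89: (4.2·89)/(10 − 0.058·89) = 186900/2419 ≈ 77.263
Retention S: 1000/CN − 10 with CN=77.263 → S = 5500/1869 ≈ 2.943 in
Initial abstraction Ia = S/5 = (5500/1869)/5 = 1100/1869 ≈ 0.589 in
P − Ia = 3.320 − 0.589 = 127627/46725 ≈ 2.731 in (> 0, runoff occurs)
Q = (127627/46725)²/((127627/46725) + 5500/1869) = (16288651129/2183225625)/(265127/46725) = 16288651129/12388059075 in ≈ 1.315 in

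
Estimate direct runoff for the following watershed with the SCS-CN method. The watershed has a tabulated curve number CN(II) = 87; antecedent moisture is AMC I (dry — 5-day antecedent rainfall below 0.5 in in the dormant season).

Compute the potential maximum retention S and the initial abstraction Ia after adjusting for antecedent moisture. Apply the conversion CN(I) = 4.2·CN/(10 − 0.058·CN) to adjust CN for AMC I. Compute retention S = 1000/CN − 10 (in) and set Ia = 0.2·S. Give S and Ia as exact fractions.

Dry (AMC I): CN(I) = 4.2·87/(10 − 0.058·87) = (1827/5)/(2477/500) = 182700/2477 ≈ 73.759
Retention S: 1000/CN − 10 with CN=73.759 → S = 6500/1827 ≈ 3.558 in
Ia = 0.2·(6500/1827) = 1300/1827 in ≈ 0.712 in

S = 6500/1827 in ≈ 3.558 in; Ia = 1300/1827 in ≈ 0.712 in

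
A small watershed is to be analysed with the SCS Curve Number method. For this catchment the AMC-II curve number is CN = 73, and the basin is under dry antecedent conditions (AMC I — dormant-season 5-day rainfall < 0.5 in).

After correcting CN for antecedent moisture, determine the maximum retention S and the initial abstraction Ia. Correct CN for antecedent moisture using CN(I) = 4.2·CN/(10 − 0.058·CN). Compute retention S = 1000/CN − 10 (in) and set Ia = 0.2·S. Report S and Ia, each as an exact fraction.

S = 4500/511 in ≈ 8.806 in; Ia = 900/511 in ≈ 1.761 in

Dry (AMC I): CN(I) = 4.2·73/(10 − 0.058·73) = (1533/5)/(2883/500) = 51100/961 ≈ 53.174
S = 1000/(51100/961) − 10 = 4500/511 in ≈ 8.806 in
Initial abstraction Ia = S/5 = (4500/511)/5 = 900/511 ≈ 1.761 in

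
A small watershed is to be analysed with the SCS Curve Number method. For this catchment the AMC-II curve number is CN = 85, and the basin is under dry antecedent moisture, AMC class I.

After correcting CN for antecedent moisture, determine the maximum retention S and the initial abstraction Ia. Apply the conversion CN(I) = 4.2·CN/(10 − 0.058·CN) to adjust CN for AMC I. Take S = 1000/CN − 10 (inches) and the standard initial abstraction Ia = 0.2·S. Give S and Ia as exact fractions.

S = 500/119 in ≈ 4.202 in; Ia = 100/119 in ≈ 0.840 in

Dry (AMC I): CN(I) = 4.2·85/(10 − 0.058·85) = 357/(507/100) = 11900/169 ≈ 70.414
S = 1000/(11900/169) − 10 = 500/119 in ≈ 4.202 in
Ia = 0.2S: 0.2·4.202 = 0.840 in (exactly 100/119)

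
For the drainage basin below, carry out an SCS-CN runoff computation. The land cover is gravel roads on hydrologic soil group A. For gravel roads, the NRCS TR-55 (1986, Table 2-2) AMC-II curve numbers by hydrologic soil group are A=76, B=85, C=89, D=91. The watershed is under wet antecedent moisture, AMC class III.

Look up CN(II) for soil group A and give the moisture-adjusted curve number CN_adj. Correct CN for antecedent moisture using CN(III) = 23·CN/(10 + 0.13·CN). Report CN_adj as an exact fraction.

NRCS table: gravel roads, soil group A → CN(II) = 76
CN(III) from CN(II)=76: (23·76)/(10 + 0.13·76) = 43700/497 ≈ 87.928

CN_adj = 43700/497 ≈ 87.928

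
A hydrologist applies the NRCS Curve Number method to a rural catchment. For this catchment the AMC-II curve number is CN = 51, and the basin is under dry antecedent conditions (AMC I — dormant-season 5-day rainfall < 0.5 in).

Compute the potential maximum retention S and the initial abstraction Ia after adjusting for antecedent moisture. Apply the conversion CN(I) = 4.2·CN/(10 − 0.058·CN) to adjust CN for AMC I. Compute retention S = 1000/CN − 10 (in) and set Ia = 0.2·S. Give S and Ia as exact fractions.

CN(I) from CN(II)=51: (4.2·51)/(10 − 0.058·51) = 15300/503 ≈ 30.417
Max retention: S = 1000/(15300/503) − 10 = 3500/153 in (≈ 22.876 in)
Ia = 0.2·(3500/153) = 700/153 in ≈ 4.575 in

S = 3500/153 in ≈ 22.876 in; Ia = 700/153 in ≈ 4.575 in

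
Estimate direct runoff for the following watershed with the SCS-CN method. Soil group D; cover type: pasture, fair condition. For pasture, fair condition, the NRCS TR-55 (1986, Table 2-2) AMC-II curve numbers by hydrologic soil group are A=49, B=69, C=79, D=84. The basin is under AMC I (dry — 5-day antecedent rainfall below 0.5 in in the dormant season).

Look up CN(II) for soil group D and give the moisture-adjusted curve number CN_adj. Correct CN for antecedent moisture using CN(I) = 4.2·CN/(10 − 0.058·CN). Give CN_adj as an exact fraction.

CN_adj = 44100/641 ≈ 68.799

NRCS table: pasture, fair condition, soil group D → CN(II) = 84
Dry (AMC I): CN(I) = 4.2·84/(10 − 0.058·84) = (1764/5)/(641/125) = 44100/641 ≈ 68.799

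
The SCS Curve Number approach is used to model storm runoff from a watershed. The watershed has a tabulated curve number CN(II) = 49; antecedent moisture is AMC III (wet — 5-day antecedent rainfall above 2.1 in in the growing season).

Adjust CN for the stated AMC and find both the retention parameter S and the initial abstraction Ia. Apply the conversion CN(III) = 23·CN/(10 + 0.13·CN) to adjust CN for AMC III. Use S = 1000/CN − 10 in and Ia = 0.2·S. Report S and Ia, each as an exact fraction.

S = 5100/1127 in ≈ 4.525 in; Ia = 1020/1127 in ≈ 0.905 in

CN(III) from CN(II)=49: (23·49)/(10 + 0.13·49) = 112700/1637 ≈ 68.845
S = 1000/(112700/1637) − 10 = 5100/1127 in ≈ 4.525 in
Ia = 0.2·(5100/1127) = 1020/1127 in ≈ 0.905 in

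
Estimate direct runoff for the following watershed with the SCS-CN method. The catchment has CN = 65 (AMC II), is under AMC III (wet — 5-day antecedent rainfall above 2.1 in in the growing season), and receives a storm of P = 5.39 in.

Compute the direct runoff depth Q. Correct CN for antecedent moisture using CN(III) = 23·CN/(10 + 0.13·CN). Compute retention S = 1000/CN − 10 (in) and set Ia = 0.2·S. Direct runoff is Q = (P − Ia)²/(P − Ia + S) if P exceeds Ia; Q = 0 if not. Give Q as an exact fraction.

Q = 3093765703/927587700 in ≈ 3.335 in

Adjust CN=65 to AMC III: 23·65/(10 + 0.13·65) → 1495 ÷ (369/20) = 29900/369 ≈ 81.030
Max retention: S = 1000/(29900/369) − 10 = 700/299 in (≈ 2.341 in)
Ia = 0.2·(700/299) = 140/299 in ≈ 0.468 in
P − Ia = 5.390 − 0.468 = 147161/29900 ≈ 4.922 in (> 0, runoff occurs)
Q: (147161/29900)² ÷ (217161/29900) = 3093765703/927587700 in (≈ 3.335 in)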